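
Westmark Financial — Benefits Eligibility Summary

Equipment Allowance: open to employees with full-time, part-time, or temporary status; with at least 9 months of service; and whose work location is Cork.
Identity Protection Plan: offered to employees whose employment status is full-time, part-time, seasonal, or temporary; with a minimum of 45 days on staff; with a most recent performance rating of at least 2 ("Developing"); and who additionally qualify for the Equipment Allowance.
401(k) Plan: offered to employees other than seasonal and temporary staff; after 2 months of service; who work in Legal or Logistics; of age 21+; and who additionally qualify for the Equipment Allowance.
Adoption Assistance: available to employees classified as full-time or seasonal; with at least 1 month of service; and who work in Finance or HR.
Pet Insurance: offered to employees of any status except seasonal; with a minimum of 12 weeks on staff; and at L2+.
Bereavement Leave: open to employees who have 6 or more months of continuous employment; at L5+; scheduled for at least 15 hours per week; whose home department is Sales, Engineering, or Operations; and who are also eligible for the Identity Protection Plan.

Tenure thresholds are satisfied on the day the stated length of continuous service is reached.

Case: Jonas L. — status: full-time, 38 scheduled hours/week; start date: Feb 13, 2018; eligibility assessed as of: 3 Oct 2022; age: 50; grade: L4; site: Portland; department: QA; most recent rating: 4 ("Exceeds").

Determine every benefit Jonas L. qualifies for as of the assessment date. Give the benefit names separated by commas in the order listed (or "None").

Service from Feb 13, 2018 to 3 Oct 2022: 1693 days.
Equipment Allowance — status full-time ✓; service 1693 days ≥ 9 months (≈270 days) ✓; site Portland ✗ (not Cork) → not eligible.
Identity Protection Plan — status full-time ✓; service 1693 days ≥ 45 days ✓; rating 4 ≥ 2 ✓; not eligible for Equipment Allowance ✗ → not eligible.
401(k) Plan — status full-time ✓ (not excluded); service 1693 days ≥ 2 months (≈60 days) ✓; dept QA ✗ → not eligible.
Adoption Assistance — status full-time ✓; service 1693 days ≥ 1 month (≈30 days) ✓; dept QA ✗ → not eligible.
Pet Insurance — status full-time ✓ (not excluded); service 1693 days ≥ 12 weeks (≈84 days) ✓; grade L4 ≥ L2 ✓ → eligible.
Bereavement Leave — service 1693 days ≥ 6 months (≈180 days) ✓; grade L4 < L5 ✗ → not eligible.

Pet Insurance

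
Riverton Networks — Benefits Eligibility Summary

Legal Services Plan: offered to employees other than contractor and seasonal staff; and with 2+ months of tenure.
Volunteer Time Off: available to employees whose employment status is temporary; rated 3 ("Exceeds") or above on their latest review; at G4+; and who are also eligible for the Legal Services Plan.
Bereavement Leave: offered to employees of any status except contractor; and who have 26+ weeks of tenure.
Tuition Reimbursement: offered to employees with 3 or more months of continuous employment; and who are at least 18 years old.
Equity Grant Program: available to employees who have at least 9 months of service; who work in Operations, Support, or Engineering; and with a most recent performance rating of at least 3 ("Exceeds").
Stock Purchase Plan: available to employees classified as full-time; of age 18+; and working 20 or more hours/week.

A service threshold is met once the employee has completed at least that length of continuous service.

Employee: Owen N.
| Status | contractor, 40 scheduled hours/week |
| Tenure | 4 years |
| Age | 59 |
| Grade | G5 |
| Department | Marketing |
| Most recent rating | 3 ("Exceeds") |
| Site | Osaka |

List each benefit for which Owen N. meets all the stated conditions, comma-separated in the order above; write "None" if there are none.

Tuition Reimbursement

Legal Services Plan — status contractor ✗ (excluded) → not eligible.
Volunteer Time Off — status contractor ✗ (requires temporary) → not eligible.
Bereavement Leave — status contractor ✗ (excluded) → not eligible.
Tuition Reimbursement — service 4 years ≥ 3 months (≈90 days) ✓; age 59 ≥ 18 ✓ → eligible.
Equity Grant Program — service 4 years ≥ 9 months (≈270 days) ✓; dept Marketing ✗ → not eligible.
Stock Purchase Plan — status contractor ✗ (requires full-time) → not eligible.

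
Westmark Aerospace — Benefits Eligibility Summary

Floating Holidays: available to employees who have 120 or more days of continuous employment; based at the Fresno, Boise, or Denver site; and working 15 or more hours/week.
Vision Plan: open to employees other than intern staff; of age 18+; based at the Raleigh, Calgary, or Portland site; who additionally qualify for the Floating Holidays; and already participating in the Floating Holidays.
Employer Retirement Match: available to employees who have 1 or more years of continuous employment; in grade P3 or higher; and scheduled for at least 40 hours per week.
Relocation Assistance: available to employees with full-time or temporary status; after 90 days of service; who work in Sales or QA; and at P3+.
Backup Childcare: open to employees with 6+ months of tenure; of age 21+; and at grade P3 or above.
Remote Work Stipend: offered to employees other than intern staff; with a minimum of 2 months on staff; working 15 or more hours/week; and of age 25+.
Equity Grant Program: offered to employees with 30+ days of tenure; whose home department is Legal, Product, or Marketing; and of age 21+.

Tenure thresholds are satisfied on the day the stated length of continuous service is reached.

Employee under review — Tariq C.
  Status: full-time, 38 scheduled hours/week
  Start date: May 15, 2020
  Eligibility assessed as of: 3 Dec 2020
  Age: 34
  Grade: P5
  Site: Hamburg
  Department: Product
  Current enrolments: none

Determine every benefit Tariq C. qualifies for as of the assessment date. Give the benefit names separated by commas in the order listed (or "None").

Service from May 15, 2020 to 3 Dec 2020: 202 days.
Floating Holidays — service 202 days ≥ 120 days ✓; site Hamburg ✗ (not Fresno, Boise, or Denver) → not eligible.
Vision Plan — status full-time ✓ (not excluded); age 34 ≥ 18 ✓; site Hamburg ✗ (not Raleigh, Calgary, or Portland) → not eligible.
Employer Retirement Match — service 202 days < 1 year (≈365 days) ✗ → not eligible.
Relocation Assistance — status full-time ✓; service 202 days ≥ 90 days ✓; dept Product ✗ → not eligible.
Backup Childcare — service 202 days ≥ 6 months (≈180 days) ✓; age 34 ≥ 21 ✓; grade P5 ≥ P3 ✓ → eligible.
Remote Work Stipend — status full-time ✓ (not excluded); service 202 days ≥ 2 months (≈60 days) ✓; 38 hrs/wk ≥ 15 ✓; age 34 ≥ 25 ✓ → eligible.
Equity Grant Program — service 202 days ≥ 30 days ✓; dept Product ✓; age 34 ≥ 21 ✓ → eligible.

Backup Childcare, Remote Work Stipend, Equity Grant Program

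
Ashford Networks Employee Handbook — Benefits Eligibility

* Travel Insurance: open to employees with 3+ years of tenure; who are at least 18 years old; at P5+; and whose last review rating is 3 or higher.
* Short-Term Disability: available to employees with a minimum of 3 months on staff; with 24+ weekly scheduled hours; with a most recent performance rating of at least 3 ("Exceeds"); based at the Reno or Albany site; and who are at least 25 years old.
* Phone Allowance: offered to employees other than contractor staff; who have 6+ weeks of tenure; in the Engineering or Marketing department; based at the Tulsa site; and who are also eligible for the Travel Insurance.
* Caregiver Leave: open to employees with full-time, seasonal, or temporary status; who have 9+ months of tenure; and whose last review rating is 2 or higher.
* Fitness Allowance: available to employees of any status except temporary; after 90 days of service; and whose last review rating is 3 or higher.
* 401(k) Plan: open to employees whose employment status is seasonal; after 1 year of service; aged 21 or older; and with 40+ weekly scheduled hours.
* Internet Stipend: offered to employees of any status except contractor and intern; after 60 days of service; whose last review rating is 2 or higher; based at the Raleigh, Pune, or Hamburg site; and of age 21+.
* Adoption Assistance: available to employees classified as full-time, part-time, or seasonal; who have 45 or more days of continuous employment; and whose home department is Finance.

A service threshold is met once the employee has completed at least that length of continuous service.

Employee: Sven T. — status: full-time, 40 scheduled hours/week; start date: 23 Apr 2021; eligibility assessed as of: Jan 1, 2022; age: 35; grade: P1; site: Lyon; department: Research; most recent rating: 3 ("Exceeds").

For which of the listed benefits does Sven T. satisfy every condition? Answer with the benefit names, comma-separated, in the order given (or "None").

Service from 23 Apr 2021 to Jan 1, 2022: 253 days.
Travel Insurance — service 253 days < 3 years (≈1095 days) ✗ → not eligible.
Short-Term Disability — service 253 days ≥ 3 months (≈90 days) ✓; 40 hrs/wk ≥ 24 ✓; rating 3 ≥ 3 ✓; site Lyon ✗ (not Reno or Albany) → not eligible.
Phone Allowance — status full-time ✓ (not excluded); service 253 days ≥ 6 weeks (≈42 days) ✓; dept Research ✗ → not eligible.
Caregiver Leave — status full-time ✓; service 253 days < 9 months (≈270 days) ✗ → not eligible.
Fitness Allowance — status full-time ✓ (not excluded); service 253 days ≥ 90 days ✓; rating 3 ≥ 3 ✓ → eligible.
401(k) Plan — status full-time ✗ (requires seasonal) → not eligible.
Internet Stipend — status full-time ✓ (not excluded); service 253 days ≥ 60 days ✓; rating 3 ≥ 2 ✓; site Lyon ✗ (not Raleigh, Pune, or Hamburg) → not eligible.
Adoption Assistance — status full-time ✓; service 253 days ≥ 45 days ✓; dept Research ✗ → not eligible.

Fitness Allowance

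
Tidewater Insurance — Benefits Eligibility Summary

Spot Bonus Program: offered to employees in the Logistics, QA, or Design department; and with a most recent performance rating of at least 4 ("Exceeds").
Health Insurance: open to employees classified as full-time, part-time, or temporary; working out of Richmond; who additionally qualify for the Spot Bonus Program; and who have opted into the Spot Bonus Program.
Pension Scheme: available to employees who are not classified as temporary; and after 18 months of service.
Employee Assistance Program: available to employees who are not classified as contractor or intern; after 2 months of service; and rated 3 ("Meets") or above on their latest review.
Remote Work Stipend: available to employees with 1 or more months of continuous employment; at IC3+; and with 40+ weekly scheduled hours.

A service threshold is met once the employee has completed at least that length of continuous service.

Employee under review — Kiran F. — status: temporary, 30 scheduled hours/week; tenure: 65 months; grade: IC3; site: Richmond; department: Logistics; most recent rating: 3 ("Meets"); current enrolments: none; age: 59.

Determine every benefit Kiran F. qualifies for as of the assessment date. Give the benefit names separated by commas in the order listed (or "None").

Employee Assistance Program

Spot Bonus Program — dept Logistics ✓; rating 3 < 4 ✗ → not eligible.
Health Insurance — status temporary ✓; site Richmond ✓; not eligible for Spot Bonus Program ✗ → not eligible.
Pension Scheme — status temporary ✗ (excluded) → not eligible.
Employee Assistance Program — status temporary ✓ (not excluded); service 65 months ≥ 2 months ✓; rating 3 ≥ 3 ✓ → eligible.
Remote Work Stipend — service 65 months ≥ 1 month ✓; grade IC3 ≥ IC3 ✓; 30 hrs/wk < 40 ✗ → not eligible.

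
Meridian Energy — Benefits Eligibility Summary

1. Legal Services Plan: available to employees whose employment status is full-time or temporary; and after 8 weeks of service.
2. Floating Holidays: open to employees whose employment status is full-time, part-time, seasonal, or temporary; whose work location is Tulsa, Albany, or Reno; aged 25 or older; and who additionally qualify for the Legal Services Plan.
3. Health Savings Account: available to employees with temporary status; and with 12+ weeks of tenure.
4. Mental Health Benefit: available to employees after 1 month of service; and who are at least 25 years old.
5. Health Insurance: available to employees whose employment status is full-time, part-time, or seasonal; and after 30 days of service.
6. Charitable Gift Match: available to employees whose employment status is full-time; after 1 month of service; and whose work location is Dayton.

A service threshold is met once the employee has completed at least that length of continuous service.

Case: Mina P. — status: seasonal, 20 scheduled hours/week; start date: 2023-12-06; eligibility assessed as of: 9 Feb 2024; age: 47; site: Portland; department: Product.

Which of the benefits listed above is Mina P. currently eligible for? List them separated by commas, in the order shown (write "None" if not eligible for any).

Mental Health Benefit, Health Insurance

Service from 2023-12-06 to 9 Feb 2024: 65 days.
Legal Services Plan — status seasonal ✗ (requires full-time or temporary) → not eligible.
Floating Holidays — status seasonal ✓; site Portland ✗ (not Tulsa, Albany, or Reno) → not eligible.
Health Savings Account — status seasonal ✗ (requires temporary) → not eligible.
Mental Health Benefit — service 65 days ≥ 1 month (≈30 days) ✓; age 47 ≥ 25 ✓ → eligible.
Health Insurance — status seasonal ✓; service 65 days ≥ 30 days ✓ → eligible.
Charitable Gift Match — status seasonal ✗ (requires full-time) → not eligible.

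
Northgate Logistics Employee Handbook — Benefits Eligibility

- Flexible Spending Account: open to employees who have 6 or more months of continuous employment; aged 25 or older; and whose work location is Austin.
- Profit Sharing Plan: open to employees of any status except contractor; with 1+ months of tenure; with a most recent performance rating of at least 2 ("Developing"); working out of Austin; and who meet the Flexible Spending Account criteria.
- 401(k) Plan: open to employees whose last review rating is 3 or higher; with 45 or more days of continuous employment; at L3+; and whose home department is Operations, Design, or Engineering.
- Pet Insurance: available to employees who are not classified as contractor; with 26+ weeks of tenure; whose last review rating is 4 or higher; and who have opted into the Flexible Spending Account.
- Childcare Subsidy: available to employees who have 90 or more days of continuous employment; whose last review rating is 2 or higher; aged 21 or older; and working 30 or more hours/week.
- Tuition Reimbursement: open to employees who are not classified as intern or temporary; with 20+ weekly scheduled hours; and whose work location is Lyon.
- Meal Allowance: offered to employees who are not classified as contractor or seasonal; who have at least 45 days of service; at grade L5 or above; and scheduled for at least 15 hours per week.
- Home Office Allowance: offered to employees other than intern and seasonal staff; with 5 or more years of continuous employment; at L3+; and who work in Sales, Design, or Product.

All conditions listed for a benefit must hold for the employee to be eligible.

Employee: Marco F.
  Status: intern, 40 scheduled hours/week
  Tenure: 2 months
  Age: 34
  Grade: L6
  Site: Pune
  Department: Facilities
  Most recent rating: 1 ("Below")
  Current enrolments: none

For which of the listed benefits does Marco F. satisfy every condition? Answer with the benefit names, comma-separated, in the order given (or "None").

Meal Allowance

Flexible Spending Account — service 2 months < 6 months ✗ → not eligible.
Profit Sharing Plan — status intern ✓ (not excluded); service 2 months ≥ 1 month ✓; rating 1 < 2 ✗ → not eligible.
401(k) Plan — rating 1 < 3 ✗ → not eligible.
Pet Insurance — status intern ✓ (not excluded); service 2 months < 26 weeks (≈182 days) ✗ → not eligible.
Childcare Subsidy — service 2 months < 90 days ✗ → not eligible.
Tuition Reimbursement — status intern ✗ (excluded) → not eligible.
Meal Allowance — status intern ✓ (not excluded); service 2 months ≥ 45 days ✓; grade L6 ≥ L5 ✓; 40 hrs/wk ≥ 15 ✓ → eligible.
Home Office Allowance — status intern ✗ (excluded) → not eligible.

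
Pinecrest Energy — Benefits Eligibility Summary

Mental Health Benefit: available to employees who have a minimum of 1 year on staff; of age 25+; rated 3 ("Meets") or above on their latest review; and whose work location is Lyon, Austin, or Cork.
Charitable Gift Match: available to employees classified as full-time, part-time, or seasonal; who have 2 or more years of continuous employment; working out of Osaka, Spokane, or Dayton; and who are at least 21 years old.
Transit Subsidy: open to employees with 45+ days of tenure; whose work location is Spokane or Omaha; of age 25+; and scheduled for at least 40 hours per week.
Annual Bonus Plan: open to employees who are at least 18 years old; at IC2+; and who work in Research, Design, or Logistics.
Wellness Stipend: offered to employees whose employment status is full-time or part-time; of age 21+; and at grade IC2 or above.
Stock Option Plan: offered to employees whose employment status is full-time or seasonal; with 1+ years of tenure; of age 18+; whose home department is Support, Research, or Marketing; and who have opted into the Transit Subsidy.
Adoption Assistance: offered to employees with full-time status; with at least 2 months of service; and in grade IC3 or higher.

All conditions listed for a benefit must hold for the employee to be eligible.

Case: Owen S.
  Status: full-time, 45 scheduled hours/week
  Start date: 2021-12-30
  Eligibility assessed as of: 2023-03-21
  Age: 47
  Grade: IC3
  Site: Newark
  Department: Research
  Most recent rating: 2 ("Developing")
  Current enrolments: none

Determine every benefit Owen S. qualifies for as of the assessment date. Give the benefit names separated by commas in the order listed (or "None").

Annual Bonus Plan, Wellness Stipend, Adoption Assistance

Service from 2021-12-30 to 2023-03-21: 446 days.
Mental Health Benefit — service 446 days ≥ 1 year (≈365 days) ✓; age 47 ≥ 25 ✓; rating 2 < 3 ✗ → not eligible.
Charitable Gift Match — status full-time ✓; service 446 days < 2 years (≈730 days) ✗ → not eligible.
Transit Subsidy — service 446 days ≥ 45 days ✓; site Newark ✗ (not Spokane or Omaha) → not eligible.
Annual Bonus Plan — age 47 ≥ 18 ✓; grade IC3 ≥ IC2 ✓; dept Research ✓ → eligible.
Wellness Stipend — status full-time ✓; age 47 ≥ 21 ✓; grade IC3 ≥ IC2 ✓ → eligible.
Stock Option Plan — status full-time ✓; service 446 days ≥ 1 year (≈365 days) ✓; age 47 ≥ 18 ✓; dept Research ✓; not enrolled in Transit Subsidy ✗ → not eligible.
Adoption Assistance — status full-time ✓; service 446 days ≥ 2 months (≈60 days) ✓; grade IC3 ≥ IC3 ✓ → eligible.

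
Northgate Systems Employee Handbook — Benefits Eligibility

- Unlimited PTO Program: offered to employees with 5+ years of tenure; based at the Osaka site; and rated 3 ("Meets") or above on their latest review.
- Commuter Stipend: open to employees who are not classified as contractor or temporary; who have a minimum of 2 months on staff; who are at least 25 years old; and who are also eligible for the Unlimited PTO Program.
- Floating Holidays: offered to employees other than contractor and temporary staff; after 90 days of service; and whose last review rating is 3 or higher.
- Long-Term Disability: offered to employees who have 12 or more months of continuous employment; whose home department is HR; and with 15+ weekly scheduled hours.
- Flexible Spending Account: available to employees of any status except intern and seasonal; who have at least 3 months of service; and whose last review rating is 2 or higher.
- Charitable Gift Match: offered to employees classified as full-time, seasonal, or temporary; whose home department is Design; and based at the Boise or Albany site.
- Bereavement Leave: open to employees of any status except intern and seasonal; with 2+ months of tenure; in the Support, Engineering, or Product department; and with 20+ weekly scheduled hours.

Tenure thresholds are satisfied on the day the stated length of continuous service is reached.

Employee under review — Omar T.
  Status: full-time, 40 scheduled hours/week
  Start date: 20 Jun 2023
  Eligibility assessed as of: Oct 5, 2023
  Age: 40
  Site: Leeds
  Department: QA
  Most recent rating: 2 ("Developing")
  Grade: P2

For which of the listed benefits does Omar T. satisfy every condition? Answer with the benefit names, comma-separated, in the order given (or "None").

Service from 20 Jun 2023 to Oct 5, 2023: 107 days.
Unlimited PTO Program — service 107 days < 5 years (≈1825 days) ✗ → not eligible.
Commuter Stipend — status full-time ✓ (not excluded); service 107 days ≥ 2 months (≈60 days) ✓; age 40 ≥ 25 ✓; not eligible for Unlimited PTO Program ✗ → not eligible.
Floating Holidays — status full-time ✓ (not excluded); service 107 days ≥ 90 days ✓; rating 2 < 3 ✗ → not eligible.
Long-Term Disability — service 107 days < 12 months (≈360 days) ✗ → not eligible.
Flexible Spending Account — status full-time ✓ (not excluded); service 107 days ≥ 3 months (≈90 days) ✓; rating 2 ≥ 2 ✓ → eligible.
Charitable Gift Match — status full-time ✓; dept QA ✗ → not eligible.
Bereavement Leave — status full-time ✓ (not excluded); service 107 days ≥ 2 months (≈60 days) ✓; dept QA ✗ → not eligible.

Flexible Spending Account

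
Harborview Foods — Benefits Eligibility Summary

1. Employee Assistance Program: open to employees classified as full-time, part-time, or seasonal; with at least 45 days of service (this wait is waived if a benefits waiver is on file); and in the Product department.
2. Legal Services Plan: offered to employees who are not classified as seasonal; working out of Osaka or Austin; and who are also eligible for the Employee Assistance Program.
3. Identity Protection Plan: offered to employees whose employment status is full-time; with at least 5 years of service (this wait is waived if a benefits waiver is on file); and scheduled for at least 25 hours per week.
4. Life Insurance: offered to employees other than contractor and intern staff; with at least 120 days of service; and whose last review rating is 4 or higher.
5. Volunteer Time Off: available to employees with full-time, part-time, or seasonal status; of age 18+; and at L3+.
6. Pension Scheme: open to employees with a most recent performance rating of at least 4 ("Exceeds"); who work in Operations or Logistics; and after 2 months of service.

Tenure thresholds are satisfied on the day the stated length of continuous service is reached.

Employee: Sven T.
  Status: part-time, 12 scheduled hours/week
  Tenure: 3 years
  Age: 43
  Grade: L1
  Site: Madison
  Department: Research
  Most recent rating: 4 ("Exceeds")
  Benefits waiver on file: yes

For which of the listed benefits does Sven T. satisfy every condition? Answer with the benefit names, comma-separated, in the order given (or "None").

Life Insurance

Employee Assistance Program — status part-time ✓; benefits waiver on file ✓; dept Research ✗ → not eligible.
Legal Services Plan — status part-time ✓ (not excluded); site Madison ✗ (not Osaka or Austin) → not eligible.
Identity Protection Plan — status part-time ✗ (requires full-time) → not eligible.
Life Insurance — status part-time ✓ (not excluded); service 3 years ≥ 120 days ✓; rating 4 ≥ 4 ✓ → eligible.
Volunteer Time Off — status part-time ✓; age 43 ≥ 18 ✓; grade L1 < L3 ✗ → not eligible.
Pension Scheme — rating 4 ≥ 4 ✓; dept Research ✗ → not eligible.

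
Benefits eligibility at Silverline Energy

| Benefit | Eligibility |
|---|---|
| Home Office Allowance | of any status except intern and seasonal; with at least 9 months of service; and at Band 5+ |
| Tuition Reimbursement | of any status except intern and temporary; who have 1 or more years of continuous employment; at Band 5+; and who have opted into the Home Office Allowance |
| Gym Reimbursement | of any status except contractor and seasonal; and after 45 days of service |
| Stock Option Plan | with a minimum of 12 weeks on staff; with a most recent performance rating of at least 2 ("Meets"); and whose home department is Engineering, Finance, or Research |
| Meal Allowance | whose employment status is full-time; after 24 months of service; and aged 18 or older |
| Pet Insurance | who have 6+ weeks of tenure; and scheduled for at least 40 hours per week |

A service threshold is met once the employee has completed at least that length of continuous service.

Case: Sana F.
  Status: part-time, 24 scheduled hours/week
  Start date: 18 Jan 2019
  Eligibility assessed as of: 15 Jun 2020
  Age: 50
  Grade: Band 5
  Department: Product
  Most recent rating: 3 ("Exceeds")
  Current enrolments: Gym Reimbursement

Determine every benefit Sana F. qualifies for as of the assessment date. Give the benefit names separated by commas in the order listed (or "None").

Home Office Allowance, Gym Reimbursement

Service from 18 Jan 2019 to 15 Jun 2020: 514 days.
Home Office Allowance — status part-time ✓ (not excluded); service 514 days ≥ 9 months (≈270 days) ✓; grade Band 5 ≥ Band 5 ✓ → eligible.
Tuition Reimbursement — status part-time ✓ (not excluded); service 514 days ≥ 1 year (≈365 days) ✓; grade Band 5 ≥ Band 5 ✓; not enrolled in Home Office Allowance ✗ → not eligible.
Gym Reimbursement — status part-time ✓ (not excluded); service 514 days ≥ 45 days ✓ → eligible.
Stock Option Plan — service 514 days ≥ 12 weeks (≈84 days) ✓; rating 3 ≥ 2 ✓; dept Product ✗ → not eligible.
Meal Allowance — status part-time ✗ (requires full-time) → not eligible.
Pet Insurance — service 514 days ≥ 6 weeks (≈42 days) ✓; 24 hrs/wk < 40 ✗ → not eligible.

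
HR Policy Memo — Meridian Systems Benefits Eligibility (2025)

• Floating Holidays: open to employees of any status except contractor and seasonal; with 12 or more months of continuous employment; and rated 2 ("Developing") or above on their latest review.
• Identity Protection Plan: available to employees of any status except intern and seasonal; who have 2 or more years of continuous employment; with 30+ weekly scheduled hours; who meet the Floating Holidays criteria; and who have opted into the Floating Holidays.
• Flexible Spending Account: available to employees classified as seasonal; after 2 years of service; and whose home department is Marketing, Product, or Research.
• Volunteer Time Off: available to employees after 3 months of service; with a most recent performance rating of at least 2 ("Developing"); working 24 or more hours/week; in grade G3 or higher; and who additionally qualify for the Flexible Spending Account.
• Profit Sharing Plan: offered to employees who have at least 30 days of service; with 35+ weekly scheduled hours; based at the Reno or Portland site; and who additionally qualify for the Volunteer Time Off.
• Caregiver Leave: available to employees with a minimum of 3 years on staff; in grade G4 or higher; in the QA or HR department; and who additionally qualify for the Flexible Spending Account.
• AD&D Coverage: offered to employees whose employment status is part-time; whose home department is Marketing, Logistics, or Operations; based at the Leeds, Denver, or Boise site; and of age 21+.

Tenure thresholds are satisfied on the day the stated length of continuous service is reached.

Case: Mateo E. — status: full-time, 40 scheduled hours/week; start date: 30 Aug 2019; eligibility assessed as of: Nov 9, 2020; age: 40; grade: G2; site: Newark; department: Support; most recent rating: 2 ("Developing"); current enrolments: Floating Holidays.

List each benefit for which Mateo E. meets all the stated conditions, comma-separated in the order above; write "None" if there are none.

Floating Holidays

Service from 30 Aug 2019 to Nov 9, 2020: 437 days.
Floating Holidays — status full-time ✓ (not excluded); service 437 days ≥ 12 months (≈360 days) ✓; rating 2 ≥ 2 ✓ → eligible.
Identity Protection Plan — status full-time ✓ (not excluded); service 437 days < 2 years (≈730 days) ✗ → not eligible.
Flexible Spending Account — status full-time ✗ (requires seasonal) → not eligible.
Volunteer Time Off — service 437 days ≥ 3 months (≈90 days) ✓; rating 2 ≥ 2 ✓; 40 hrs/wk ≥ 24 ✓; grade G2 < G3 ✗ → not eligible.
Profit Sharing Plan — service 437 days ≥ 30 days ✓; 40 hrs/wk ≥ 35 ✓; site Newark ✗ (not Reno or Portland) → not eligible.
Caregiver Leave — service 437 days < 3 years (≈1095 days) ✗ → not eligible.
AD&D Coverage — status full-time ✗ (requires part-time) → not eligible.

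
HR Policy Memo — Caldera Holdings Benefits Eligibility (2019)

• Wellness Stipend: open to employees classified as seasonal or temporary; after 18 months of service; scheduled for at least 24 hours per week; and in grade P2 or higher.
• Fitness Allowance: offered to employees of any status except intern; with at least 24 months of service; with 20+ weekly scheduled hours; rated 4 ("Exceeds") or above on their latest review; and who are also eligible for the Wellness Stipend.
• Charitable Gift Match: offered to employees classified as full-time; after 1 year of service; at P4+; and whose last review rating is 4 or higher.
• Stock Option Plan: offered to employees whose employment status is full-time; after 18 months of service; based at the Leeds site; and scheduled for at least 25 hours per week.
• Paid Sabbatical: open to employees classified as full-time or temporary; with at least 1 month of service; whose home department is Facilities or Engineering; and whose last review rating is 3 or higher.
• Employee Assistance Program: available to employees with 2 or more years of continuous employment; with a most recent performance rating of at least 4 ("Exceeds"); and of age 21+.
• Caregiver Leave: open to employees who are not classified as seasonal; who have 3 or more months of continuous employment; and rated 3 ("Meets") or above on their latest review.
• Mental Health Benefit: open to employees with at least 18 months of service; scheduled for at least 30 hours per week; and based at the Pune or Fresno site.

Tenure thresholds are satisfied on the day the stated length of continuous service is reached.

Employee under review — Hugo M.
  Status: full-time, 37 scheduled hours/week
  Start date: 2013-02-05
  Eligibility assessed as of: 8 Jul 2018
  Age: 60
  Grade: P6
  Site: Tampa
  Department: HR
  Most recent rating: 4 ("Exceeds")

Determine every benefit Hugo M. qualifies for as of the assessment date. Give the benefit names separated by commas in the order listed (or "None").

Service from 2013-02-05 to 8 Jul 2018: 1979 days.
Wellness Stipend — status full-time ✗ (requires seasonal or temporary) → not eligible.
Fitness Allowance — status full-time ✓ (not excluded); service 1979 days ≥ 24 months (≈720 days) ✓; 37 hrs/wk ≥ 20 ✓; rating 4 ≥ 4 ✓; not eligible for Wellness Stipend ✗ → not eligible.
Charitable Gift Match — status full-time ✓; service 1979 days ≥ 1 year (≈365 days) ✓; grade P6 ≥ P4 ✓; rating 4 ≥ 4 ✓ → eligible.
Stock Option Plan — status full-time ✓; service 1979 days ≥ 18 months (≈540 days) ✓; site Tampa ✗ (not Leeds) → not eligible.
Paid Sabbatical — status full-time ✓; service 1979 days ≥ 1 month (≈30 days) ✓; dept HR ✗ → not eligible.
Employee Assistance Program — service 1979 days ≥ 2 years (≈730 days) ✓; rating 4 ≥ 4 ✓; age 60 ≥ 21 ✓ → eligible.
Caregiver Leave — status full-time ✓ (not excluded); service 1979 days ≥ 3 months (≈90 days) ✓; rating 4 ≥ 3 ✓ → eligible.
Mental Health Benefit — service 1979 days ≥ 18 months (≈540 days) ✓; 37 hrs/wk ≥ 30 ✓; site Tampa ✗ (not Pune or Fresno) → not eligible.

Charitable Gift Match, Employee Assistance Program, Caregiver Leave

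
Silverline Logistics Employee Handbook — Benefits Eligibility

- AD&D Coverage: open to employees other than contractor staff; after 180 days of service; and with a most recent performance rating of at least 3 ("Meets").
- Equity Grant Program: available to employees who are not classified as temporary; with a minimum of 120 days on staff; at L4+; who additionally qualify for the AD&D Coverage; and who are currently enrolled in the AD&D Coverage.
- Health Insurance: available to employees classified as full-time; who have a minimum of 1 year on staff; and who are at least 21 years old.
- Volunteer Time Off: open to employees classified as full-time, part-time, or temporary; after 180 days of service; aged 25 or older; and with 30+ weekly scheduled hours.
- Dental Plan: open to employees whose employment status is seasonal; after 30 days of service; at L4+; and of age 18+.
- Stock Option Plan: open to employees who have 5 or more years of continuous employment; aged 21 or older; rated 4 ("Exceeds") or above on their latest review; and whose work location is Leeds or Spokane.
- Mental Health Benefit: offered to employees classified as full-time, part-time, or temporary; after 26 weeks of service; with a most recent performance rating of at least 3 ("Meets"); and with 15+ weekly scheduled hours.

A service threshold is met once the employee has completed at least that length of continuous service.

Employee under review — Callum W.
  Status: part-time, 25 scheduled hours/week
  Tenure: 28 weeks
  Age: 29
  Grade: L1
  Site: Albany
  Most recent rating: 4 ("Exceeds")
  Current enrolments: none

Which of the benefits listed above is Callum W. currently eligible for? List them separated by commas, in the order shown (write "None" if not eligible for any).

AD&D Coverage, Mental Health Benefit

AD&D Coverage — status part-time ✓ (not excluded); service 28 weeks ≥ 180 days ✓; rating 4 ≥ 3 ✓ → eligible.
Equity Grant Program — status part-time ✓ (not excluded); service 28 weeks ≥ 120 days ✓; grade L1 < L4 ✗ → not eligible.
Health Insurance — status part-time ✗ (requires full-time) → not eligible.
Volunteer Time Off — status part-time ✓; service 28 weeks ≥ 180 days ✓; age 29 ≥ 25 ✓; 25 hrs/wk < 30 ✗ → not eligible.
Dental Plan — status part-time ✗ (requires seasonal) → not eligible.
Stock Option Plan — service 28 weeks < 5 years (≈1825 days) ✗ → not eligible.
Mental Health Benefit — status part-time ✓; service 28 weeks ≥ 26 weeks ✓; rating 4 ≥ 3 ✓; 25 hrs/wk ≥ 15 ✓ → eligible.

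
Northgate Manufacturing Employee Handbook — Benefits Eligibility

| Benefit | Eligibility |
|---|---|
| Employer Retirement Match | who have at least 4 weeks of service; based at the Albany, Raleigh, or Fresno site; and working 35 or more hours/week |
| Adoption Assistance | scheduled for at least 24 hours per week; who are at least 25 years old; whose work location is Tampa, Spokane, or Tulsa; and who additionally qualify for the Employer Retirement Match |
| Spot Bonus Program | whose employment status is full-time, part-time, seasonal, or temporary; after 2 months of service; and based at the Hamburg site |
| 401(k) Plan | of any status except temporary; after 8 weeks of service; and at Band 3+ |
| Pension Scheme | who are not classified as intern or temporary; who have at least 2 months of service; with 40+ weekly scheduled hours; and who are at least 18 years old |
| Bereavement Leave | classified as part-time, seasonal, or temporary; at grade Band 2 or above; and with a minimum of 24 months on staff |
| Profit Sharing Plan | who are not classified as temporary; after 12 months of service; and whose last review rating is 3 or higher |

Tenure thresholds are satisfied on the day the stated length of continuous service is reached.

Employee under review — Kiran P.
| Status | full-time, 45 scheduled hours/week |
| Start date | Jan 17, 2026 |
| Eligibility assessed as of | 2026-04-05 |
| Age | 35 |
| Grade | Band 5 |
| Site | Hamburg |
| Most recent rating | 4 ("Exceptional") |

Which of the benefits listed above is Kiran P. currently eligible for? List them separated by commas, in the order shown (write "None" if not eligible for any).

Service from Jan 17, 2026 to 2026-04-05: 78 days.
Employer Retirement Match — service 78 days ≥ 4 weeks (≈28 days) ✓; site Hamburg ✗ (not Albany, Raleigh, or Fresno) → not eligible.
Adoption Assistance — 45 hrs/wk ≥ 24 ✓; age 35 ≥ 25 ✓; site Hamburg ✗ (not Tampa, Spokane, or Tulsa) → not eligible.
Spot Bonus Program — status full-time ✓; service 78 days ≥ 2 months (≈60 days) ✓; site Hamburg ✓ → eligible.
401(k) Plan — status full-time ✓ (not excluded); service 78 days ≥ 8 weeks (≈56 days) ✓; grade Band 5 ≥ Band 3 ✓ → eligible.
Pension Scheme — status full-time ✓ (not excluded); service 78 days ≥ 2 months (≈60 days) ✓; 45 hrs/wk ≥ 40 ✓; age 35 ≥ 18 ✓ → eligible.
Bereavement Leave — status full-time ✗ (requires part-time, seasonal, or temporary) → not eligible.
Profit Sharing Plan — status full-time ✓ (not excluded); service 78 days < 12 months (≈360 days) ✗ → not eligible.

Spot Bonus Program, 401(k) Plan, Pension Scheme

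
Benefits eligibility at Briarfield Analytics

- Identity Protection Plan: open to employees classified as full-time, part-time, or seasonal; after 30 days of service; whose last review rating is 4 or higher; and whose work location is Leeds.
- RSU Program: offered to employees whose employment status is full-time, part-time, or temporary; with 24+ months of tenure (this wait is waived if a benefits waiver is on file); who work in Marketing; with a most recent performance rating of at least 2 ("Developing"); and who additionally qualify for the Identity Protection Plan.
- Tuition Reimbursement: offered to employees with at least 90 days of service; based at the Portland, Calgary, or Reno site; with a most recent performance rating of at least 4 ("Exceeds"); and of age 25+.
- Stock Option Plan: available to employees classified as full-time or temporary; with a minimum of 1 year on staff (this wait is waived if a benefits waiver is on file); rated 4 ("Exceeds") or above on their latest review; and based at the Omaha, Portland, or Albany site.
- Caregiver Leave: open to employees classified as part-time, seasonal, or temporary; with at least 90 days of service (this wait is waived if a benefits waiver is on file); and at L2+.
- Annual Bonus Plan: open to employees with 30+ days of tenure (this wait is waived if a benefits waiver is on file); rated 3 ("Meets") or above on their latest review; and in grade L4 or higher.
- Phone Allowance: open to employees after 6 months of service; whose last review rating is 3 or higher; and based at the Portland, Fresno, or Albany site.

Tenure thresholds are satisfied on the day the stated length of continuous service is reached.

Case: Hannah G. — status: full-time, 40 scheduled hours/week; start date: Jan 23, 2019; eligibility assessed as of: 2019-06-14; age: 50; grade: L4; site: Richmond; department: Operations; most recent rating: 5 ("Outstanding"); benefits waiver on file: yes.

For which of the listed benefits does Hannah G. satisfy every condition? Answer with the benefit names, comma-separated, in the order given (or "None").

Service from Jan 23, 2019 to 2019-06-14: 142 days.
Identity Protection Plan — status full-time ✓; service 142 days ≥ 30 days ✓; rating 5 ≥ 4 ✓; site Richmond ✗ (not Leeds) → not eligible.
RSU Program — status full-time ✓; benefits waiver on file ✓; dept Operations ✗ → not eligible.
Tuition Reimbursement — service 142 days ≥ 90 days ✓; site Richmond ✗ (not Portland, Calgary, or Reno) → not eligible.
Stock Option Plan — status full-time ✓; benefits waiver on file ✓; rating 5 ≥ 4 ✓; site Richmond ✗ (not Omaha, Portland, or Albany) → not eligible.
Caregiver Leave — status full-time ✗ (requires part-time, seasonal, or temporary) → not eligible.
Annual Bonus Plan — benefits waiver on file ✓; rating 5 ≥ 3 ✓; grade L4 ≥ L4 ✓ → eligible.
Phone Allowance — service 142 days < 6 months (≈180 days) ✗ → not eligible.

Annual Bonus Plan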